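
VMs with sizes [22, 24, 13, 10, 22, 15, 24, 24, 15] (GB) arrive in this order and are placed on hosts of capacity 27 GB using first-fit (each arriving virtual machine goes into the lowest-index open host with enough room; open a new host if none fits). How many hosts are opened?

  22 → host 1 (new)  [load 22/27]
  24 → host 2 (new)  [load 24/27]
  13 → host 3 (new)  [load 13/27]
  10 → host 3  [load 23/27]
  22 → host 4 (new)  [load 22/27]
  15 → host 5 (new)  [load 15/27]
  24 → host 6 (new)  [load 24/27]
  24 → host 7 (new)  [load 24/27]
  15 → host 8 (new)  [load 15/27]
8 hosts opened.

8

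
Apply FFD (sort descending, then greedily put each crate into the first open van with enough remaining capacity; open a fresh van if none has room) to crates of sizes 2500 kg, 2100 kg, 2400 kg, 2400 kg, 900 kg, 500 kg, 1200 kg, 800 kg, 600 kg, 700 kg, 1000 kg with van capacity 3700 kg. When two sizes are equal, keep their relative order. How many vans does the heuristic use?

5

Sorted descending: 2500, 2400, 2400, 2100, 1200, 1000, 900, 800, 700, 600, 500.
  2500 → van 1 (new)  [load 2500/3700]
  2400 → van 2 (new)  [load 2400/3700]
  2400 → van 3 (new)  [load 2400/3700]
  2100 → van 4 (new)  [load 2100/3700]
  1200 → van 1  [load 3700/3700]
  1000 → van 2  [load 3400/3700]
  900 → van 3  [load 3300/3700]
  800 → van 4  [load 2900/3700]
  700 → van 4  [load 3600/3700]
  600 → van 5 (new)  [load 600/3700]
  500 → van 5  [load 1100/3700]
5 vans opened.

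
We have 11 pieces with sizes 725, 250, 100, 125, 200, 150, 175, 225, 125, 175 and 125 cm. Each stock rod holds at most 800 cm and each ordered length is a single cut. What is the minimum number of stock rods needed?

4

Total = 725 + 250 + 225 + 200 + 175 + 175 + 150 + 125 + 125 + 125 + 100 = 2375 cm.
Lower bound: ⌈2375/800⌉ = 3 stock rods.
A packing using 4 stock rods:
  stock rod 1: 725 = 725
  stock rod 2: 250 + 225 + 200 + 125 = 800
  stock rod 3: 175 + 175 + 150 + 125 + 125 = 750
  stock rod 4: 100 = 100
No arrangement into 3 stock rods stays within capacity, so 4 is optimal.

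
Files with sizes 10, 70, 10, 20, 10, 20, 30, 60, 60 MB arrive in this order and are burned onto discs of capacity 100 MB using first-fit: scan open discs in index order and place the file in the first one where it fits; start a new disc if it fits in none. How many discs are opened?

4

  10 → disc 1 (new)  [load 10/100]
  70 → disc 1  [load 80/100]
  10 → disc 1  [load 90/100]
  20 → disc 2 (new)  [load 20/100]
  10 → disc 1  [load 100/100]
  20 → disc 2  [load 40/100]
  30 → disc 2  [load 70/100]
  60 → disc 3 (new)  [load 60/100]
  60 → disc 4 (new)  [load 60/100]
4 discs opened.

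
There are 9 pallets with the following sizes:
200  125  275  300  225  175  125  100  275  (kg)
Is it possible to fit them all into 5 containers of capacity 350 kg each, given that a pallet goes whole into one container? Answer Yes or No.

Total = 1800 kg; ⌈1800/350⌉ = 6.
At least 6 containers are required, but only 5 are allowed.

No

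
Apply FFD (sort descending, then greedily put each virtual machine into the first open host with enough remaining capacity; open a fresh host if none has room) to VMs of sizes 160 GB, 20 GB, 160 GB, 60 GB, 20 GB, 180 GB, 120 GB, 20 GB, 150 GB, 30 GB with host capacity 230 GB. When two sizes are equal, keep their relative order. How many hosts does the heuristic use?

Sorted descending: 180, 160, 160, 150, 120, 60, 30, 20, 20, 20.
  180 → host 1 (new)  [load 180/230]
  160 → host 2 (new)  [load 160/230]
  160 → host 3 (new)  [load 160/230]
  150 → host 4 (new)  [load 150/230]
  120 → host 5 (new)  [load 120/230]
  60 → host 2  [load 220/230]
  30 → host 1  [load 210/230]
  20 → host 1  [load 230/230]
  20 → host 3  [load 180/230]
  20 → host 3  [load 200/230]
5 hosts opened.

5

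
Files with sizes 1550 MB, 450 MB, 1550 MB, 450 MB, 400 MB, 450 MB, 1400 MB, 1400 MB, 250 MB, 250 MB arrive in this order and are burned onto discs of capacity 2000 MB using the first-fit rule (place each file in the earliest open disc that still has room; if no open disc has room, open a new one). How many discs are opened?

5

  1550 → disc 1 (new)  [load 1550/2000]
  450 → disc 1  [load 2000/2000]
  1550 → disc 2 (new)  [load 1550/2000]
  450 → disc 2  [load 2000/2000]
  400 → disc 3 (new)  [load 400/2000]
  450 → disc 3  [load 850/2000]
  1400 → disc 4 (new)  [load 1400/2000]
  1400 → disc 5 (new)  [load 1400/2000]
  250 → disc 3  [load 1100/2000]
  250 → disc 3  [load 1350/2000]
5 discs opened.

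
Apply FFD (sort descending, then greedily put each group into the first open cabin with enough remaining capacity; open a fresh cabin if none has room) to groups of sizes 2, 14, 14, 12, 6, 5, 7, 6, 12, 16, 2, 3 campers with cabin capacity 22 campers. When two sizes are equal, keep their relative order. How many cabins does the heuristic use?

5

Sorted descending: 16, 14, 14, 12, 12, 7, 6, 6, 5, 3, 2, 2.
  16 → cabin 1 (new)  [load 16/22]
  14 → cabin 2 (new)  [load 14/22]
  14 → cabin 3 (new)  [load 14/22]
  12 → cabin 4 (new)  [load 12/22]
  12 → cabin 5 (new)  [load 12/22]
  7 → cabin 2  [load 21/22]
  6 → cabin 1  [load 22/22]
  6 → cabin 3  [load 20/22]
  5 → cabin 4  [load 17/22]
  3 → cabin 4  [load 20/22]
  2 → cabin 3  [load 22/22]
  2 → cabin 4  [load 22/22]
5 cabins opened.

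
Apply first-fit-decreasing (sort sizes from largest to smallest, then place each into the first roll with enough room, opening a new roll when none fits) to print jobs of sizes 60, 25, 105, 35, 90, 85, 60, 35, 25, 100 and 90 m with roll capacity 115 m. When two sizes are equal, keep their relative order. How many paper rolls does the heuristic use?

7

Sorted descending: 105, 100, 90, 90, 85, 60, 60, 35, 35, 25, 25.
  105 → roll 1 (new)  [load 105/115]
  100 → roll 2 (new)  [load 100/115]
  90 → roll 3 (new)  [load 90/115]
  90 → roll 4 (new)  [load 90/115]
  85 → roll 5 (new)  [load 85/115]
  60 → roll 6 (new)  [load 60/115]
  60 → roll 7 (new)  [load 60/115]
  35 → roll 6  [load 95/115]
  35 → roll 7  [load 95/115]
  25 → roll 3  [load 115/115]
  25 → roll 4  [load 115/115]
7 paper rolls opened.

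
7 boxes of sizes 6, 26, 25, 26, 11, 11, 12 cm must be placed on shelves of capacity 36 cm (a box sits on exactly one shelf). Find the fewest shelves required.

4

Total = 26 + 26 + 25 + 12 + 11 + 11 + 6 = 117 cm.
Lower bound: ⌈117/36⌉ = 4 shelves.
A packing using 4 shelves:
  shelf 1: 26 + 6 = 32
  shelf 2: 26 = 26
  shelf 3: 25 + 11 = 36
  shelf 4: 12 + 11 = 23
This matches the lower bound, so 4 is optimal.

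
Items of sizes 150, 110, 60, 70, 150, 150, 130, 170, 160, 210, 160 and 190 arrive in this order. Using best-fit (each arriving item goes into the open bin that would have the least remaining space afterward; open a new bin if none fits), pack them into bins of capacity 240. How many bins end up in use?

10

  150 → bin 1 (new)  [load 150/240]
  110 → bin 2 (new)  [load 110/240]
  60 → bin 1  [load 210/240]
  70 → bin 2  [load 180/240]
  150 → bin 3 (new)  [load 150/240]
  150 → bin 4 (new)  [load 150/240]
  130 → bin 5 (new)  [load 130/240]
  170 → bin 6 (new)  [load 170/240]
  160 → bin 7 (new)  [load 160/240]
  210 → bin 8 (new)  [load 210/240]
  160 → bin 9 (new)  [load 160/240]
  190 → bin 10 (new)  [load 190/240]
10 bins opened.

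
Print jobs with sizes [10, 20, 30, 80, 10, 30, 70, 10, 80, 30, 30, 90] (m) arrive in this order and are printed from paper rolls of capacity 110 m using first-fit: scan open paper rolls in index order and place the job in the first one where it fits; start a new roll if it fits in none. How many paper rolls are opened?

5

  10 → roll 1 (new)  [load 10/110]
  20 → roll 1  [load 30/110]
  30 → roll 1  [load 60/110]
  80 → roll 2 (new)  [load 80/110]
  10 → roll 1  [load 70/110]
  30 → roll 1  [load 100/110]
  70 → roll 3 (new)  [load 70/110]
  10 → roll 1  [load 110/110]
  80 → roll 4 (new)  [load 80/110]
  30 → roll 2  [load 110/110]
  30 → roll 3  [load 100/110]
  90 → roll 5 (new)  [load 90/110]
5 paper rolls opened.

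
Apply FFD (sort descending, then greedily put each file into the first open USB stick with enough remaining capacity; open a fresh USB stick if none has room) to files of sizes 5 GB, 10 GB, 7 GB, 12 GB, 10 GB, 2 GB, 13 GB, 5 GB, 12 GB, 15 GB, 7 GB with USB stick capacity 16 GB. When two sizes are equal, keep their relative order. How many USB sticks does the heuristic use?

7

Sorted descending: 15, 13, 12, 12, 10, 10, 7, 7, 5, 5, 2.
  15 → USB stick 1 (new)  [load 15/16]
  13 → USB stick 2 (new)  [load 13/16]
  12 → USB stick 3 (new)  [load 12/16]
  12 → USB stick 4 (new)  [load 12/16]
  10 → USB stick 5 (new)  [load 10/16]
  10 → USB stick 6 (new)  [load 10/16]
  7 → USB stick 7 (new)  [load 7/16]
  7 → USB stick 7  [load 14/16]
  5 → USB stick 5  [load 15/16]
  5 → USB stick 6  [load 15/16]
  2 → USB stick 2  [load 15/16]
7 USB sticks opened.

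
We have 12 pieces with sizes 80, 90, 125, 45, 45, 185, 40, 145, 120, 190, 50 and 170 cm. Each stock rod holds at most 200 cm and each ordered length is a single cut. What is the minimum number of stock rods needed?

7

Total = 190 + 185 + 170 + 145 + 125 + 120 + 90 + 80 + 50 + 45 + 45 + 40 = 1285 cm.
Lower bound: ⌈1285/200⌉ = 7 stock rods.
A packing using 7 stock rods:
  stock rod 1: 190 = 190
  stock rod 2: 185 = 185
  stock rod 3: 170 = 170
  stock rod 4: 145 + 50 = 195
  stock rod 5: 125 + 45 = 170
  stock rod 6: 120 + 80 = 200
  stock rod 7: 90 + 45 + 40 = 175
This matches the lower bound, so 7 is optimal.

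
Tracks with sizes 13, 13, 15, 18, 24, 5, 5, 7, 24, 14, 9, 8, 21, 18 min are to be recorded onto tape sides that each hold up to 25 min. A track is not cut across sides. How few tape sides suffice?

Total = 24 + 24 + 21 + 18 + 18 + 15 + 14 + 13 + 13 + 9 + 8 + 7 + 5 + 5 = 194 min.
Lower bound: ⌈194/25⌉ = 8 tape sides.
Also, 9 tracks each exceed 25/2 min, and no two of those can share a side, so at least 9 tape sides are needed.
A packing using 9 tape sides:
  side 1: 24 = 24
  side 2: 24 = 24
  side 3: 21 = 21
  side 4: 18 + 7 = 25
  side 5: 18 + 5 = 23
  side 6: 15 + 9 = 24
  side 7: 14 + 8 = 22
  side 8: 13 + 5 = 18
  side 9: 13 = 13
This matches the lower bound, so 9 is optimal.

9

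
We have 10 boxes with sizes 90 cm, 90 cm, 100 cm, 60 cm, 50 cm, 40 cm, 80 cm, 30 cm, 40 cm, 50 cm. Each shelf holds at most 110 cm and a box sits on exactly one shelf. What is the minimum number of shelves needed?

7

Total = 100 + 90 + 90 + 80 + 60 + 50 + 50 + 40 + 40 + 30 = 630 cm.
Lower bound: ⌈630/110⌉ = 6 shelves.
A packing using 7 shelves:
  shelf 1: 100 = 100
  shelf 2: 90 = 90
  shelf 3: 90 = 90
  shelf 4: 80 + 30 = 110
  shelf 5: 60 + 50 = 110
  shelf 6: 50 + 40 = 90
  shelf 7: 40 = 40
No arrangement into 6 shelves stays within capacity, so 7 is optimal.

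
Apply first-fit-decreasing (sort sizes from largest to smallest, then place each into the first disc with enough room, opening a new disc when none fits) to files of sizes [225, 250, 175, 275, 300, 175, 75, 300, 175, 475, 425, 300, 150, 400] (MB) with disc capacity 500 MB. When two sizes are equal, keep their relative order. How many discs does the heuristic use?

8

Sorted descending: 475, 425, 400, 300, 300, 300, 275, 250, 225, 175, 175, 175, 150, 75.
  475 → disc 1 (new)  [load 475/500]
  425 → disc 2 (new)  [load 425/500]
  400 → disc 3 (new)  [load 400/500]
  300 → disc 4 (new)  [load 300/500]
  300 → disc 5 (new)  [load 300/500]
  300 → disc 6 (new)  [load 300/500]
  275 → disc 7 (new)  [load 275/500]
  250 → disc 8 (new)  [load 250/500]
  225 → disc 7  [load 500/500]
  175 → disc 4  [load 475/500]
  175 → disc 5  [load 475/500]
  175 → disc 6  [load 475/500]
  150 → disc 8  [load 400/500]
  75 → disc 2  [load 500/500]
8 discs opened.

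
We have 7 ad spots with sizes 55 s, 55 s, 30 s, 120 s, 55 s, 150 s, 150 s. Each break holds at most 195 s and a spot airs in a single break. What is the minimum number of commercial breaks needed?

Total = 150 + 150 + 120 + 55 + 55 + 55 + 30 = 615 s.
Lower bound: ⌈615/195⌉ = 4 commercial breaks.
A packing using 4 commercial breaks:
  break 1: 150 + 30 = 180
  break 2: 150 = 150
  break 3: 120 + 55 = 175
  break 4: 55 + 55 = 110
This matches the lower bound, so 4 is optimal.

4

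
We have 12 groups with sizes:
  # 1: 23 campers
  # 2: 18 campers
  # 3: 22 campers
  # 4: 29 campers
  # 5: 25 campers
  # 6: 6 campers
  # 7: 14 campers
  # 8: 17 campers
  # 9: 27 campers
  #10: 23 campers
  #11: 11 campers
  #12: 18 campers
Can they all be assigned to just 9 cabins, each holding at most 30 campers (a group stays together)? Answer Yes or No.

Total = 233 campers; ⌈233/30⌉ = 8.
9 groups each exceed half the capacity and cannot share a cabin, forcing at least 9 cabins.
The bound of 9 does not rule out 9, but exhaustive search shows no assignment into 9 cabins of capacity 30 campers exists — the minimum is 10.

No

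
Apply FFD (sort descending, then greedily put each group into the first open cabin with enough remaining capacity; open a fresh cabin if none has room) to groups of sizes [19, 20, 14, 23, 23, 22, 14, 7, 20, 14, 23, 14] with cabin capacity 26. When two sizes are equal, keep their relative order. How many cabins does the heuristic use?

11

Sorted descending: 23, 23, 23, 22, 20, 20, 19, 14, 14, 14, 14, 7.
  23 → cabin 1 (new)  [load 23/26]
  23 → cabin 2 (new)  [load 23/26]
  23 → cabin 3 (new)  [load 23/26]
  22 → cabin 4 (new)  [load 22/26]
  20 → cabin 5 (new)  [load 20/26]
  20 → cabin 6 (new)  [load 20/26]
  19 → cabin 7 (new)  [load 19/26]
  14 → cabin 8 (new)  [load 14/26]
  14 → cabin 9 (new)  [load 14/26]
  14 → cabin 10 (new)  [load 14/26]
  14 → cabin 11 (new)  [load 14/26]
  7 → cabin 7  [load 26/26]
11 cabins opened.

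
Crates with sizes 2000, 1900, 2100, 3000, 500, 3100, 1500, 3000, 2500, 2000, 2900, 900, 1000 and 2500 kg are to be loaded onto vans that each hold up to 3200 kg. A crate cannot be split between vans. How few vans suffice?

11

Total = 3100 + 3000 + 3000 + 2900 + 2500 + 2500 + 2100 + 2000 + 2000 + 1900 + 1500 + 1000 + 900 + 500 = 28900 kg.
Lower bound: ⌈28900/3200⌉ = 10 vans.
A packing using 11 vans:
  van 1: 3100 = 3100
  van 2: 3000 = 3000
  van 3: 3000 = 3000
  van 4: 2900 = 2900
  van 5: 2500 + 500 = 3000
  van 6: 2500 = 2500
  van 7: 2100 + 1000 = 3100
  van 8: 2000 + 900 = 2900
  van 9: 2000 = 2000
  van 10: 1900 = 1900
  van 11: 1500 = 1500
No arrangement into 10 vans stays within capacity, so 11 is optimal.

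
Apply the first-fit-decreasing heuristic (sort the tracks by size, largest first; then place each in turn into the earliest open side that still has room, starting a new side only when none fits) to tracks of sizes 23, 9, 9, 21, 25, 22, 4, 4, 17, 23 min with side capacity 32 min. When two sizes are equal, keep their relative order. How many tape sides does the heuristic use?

6

Sorted descending: 25, 23, 23, 22, 21, 17, 9, 9, 4, 4.
  25 → side 1 (new)  [load 25/32]
  23 → side 2 (new)  [load 23/32]
  23 → side 3 (new)  [load 23/32]
  22 → side 4 (new)  [load 22/32]
  21 → side 5 (new)  [load 21/32]
  17 → side 6 (new)  [load 17/32]
  9 → side 2  [load 32/32]
  9 → side 3  [load 32/32]
  4 → side 1  [load 29/32]
  4 → side 4  [load 26/32]
6 tape sides opened.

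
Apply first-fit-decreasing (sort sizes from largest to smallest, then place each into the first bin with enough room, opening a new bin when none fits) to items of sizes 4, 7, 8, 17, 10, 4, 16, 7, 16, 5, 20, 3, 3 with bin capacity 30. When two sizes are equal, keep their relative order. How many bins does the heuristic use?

Sorted descending: 20, 17, 16, 16, 10, 8, 7, 7, 5, 4, 4, 3, 3.
  20 → bin 1 (new)  [load 20/30]
  17 → bin 2 (new)  [load 17/30]
  16 → bin 3 (new)  [load 16/30]
  16 → bin 4 (new)  [load 16/30]
  10 → bin 1  [load 30/30]
  8 → bin 2  [load 25/30]
  7 → bin 3  [load 23/30]
  7 → bin 3  [load 30/30]
  5 → bin 2  [load 30/30]
  4 → bin 4  [load 20/30]
  4 → bin 4  [load 24/30]
  3 → bin 4  [load 27/30]
  3 → bin 4  [load 30/30]
4 bins opened.

4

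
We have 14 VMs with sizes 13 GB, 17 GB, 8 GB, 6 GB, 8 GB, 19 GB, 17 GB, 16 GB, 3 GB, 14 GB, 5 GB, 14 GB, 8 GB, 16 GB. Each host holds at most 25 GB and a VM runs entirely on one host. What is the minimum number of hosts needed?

Total = 19 + 17 + 17 + 16 + 16 + 14 + 14 + 13 + 8 + 8 + 8 + 6 + 5 + 3 = 164 GB.
Lower bound: ⌈164/25⌉ = 7 hosts.
Also, 8 VMs each exceed 25/2 GB, and no two of those can share a host, so at least 8 hosts are needed.
A packing using 8 hosts:
  host 1: 19 + 6 = 25
  host 2: 17 + 8 = 25
  host 3: 17 + 8 = 25
  host 4: 16 + 8 = 24
  host 5: 16 + 5 + 3 = 24
  host 6: 14 = 14
  host 7: 14 = 14
  host 8: 13 = 13
This matches the lower bound, so 8 is optimal.

8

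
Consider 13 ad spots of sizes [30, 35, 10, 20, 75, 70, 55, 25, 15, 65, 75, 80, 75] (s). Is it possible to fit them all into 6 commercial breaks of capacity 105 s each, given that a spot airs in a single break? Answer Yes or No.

Total = 630 s; ⌈630/105⌉ = 6.
7 ad spots each exceed half the capacity and cannot share a break, forcing at least 7 commercial breaks.
At least 7 commercial breaks are required, but only 6 are allowed.

No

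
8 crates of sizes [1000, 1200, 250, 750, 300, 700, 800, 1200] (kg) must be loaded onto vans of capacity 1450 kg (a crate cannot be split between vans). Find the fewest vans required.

Total = 1200 + 1200 + 1000 + 800 + 750 + 700 + 300 + 250 = 6200 kg.
Lower bound: ⌈6200/1450⌉ = 5 vans.
A packing using 5 vans:
  van 1: 1200 + 250 = 1450
  van 2: 1200 = 1200
  van 3: 1000 + 300 = 1300
  van 4: 800 = 800
  van 5: 750 + 700 = 1450
This matches the lower bound, so 5 is optimal.

5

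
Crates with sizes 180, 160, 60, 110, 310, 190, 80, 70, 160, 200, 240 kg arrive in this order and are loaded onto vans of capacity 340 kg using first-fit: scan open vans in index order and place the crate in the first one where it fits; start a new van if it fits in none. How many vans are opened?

7

  180 → van 1 (new)  [load 180/340]
  160 → van 1  [load 340/340]
  60 → van 2 (new)  [load 60/340]
  110 → van 2  [load 170/340]
  310 → van 3 (new)  [load 310/340]
  190 → van 4 (new)  [load 190/340]
  80 → van 2  [load 250/340]
  70 → van 2  [load 320/340]
  160 → van 5 (new)  [load 160/340]
  200 → van 6 (new)  [load 200/340]
  240 → van 7 (new)  [load 240/340]
7 vans opened.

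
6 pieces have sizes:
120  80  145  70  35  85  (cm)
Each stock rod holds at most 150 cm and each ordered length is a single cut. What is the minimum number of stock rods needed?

Total = 145 + 120 + 85 + 80 + 70 + 35 = 535 cm.
Lower bound: ⌈535/150⌉ = 4 stock rods.
A packing using 4 stock rods:
  stock rod 1: 145 = 145
  stock rod 2: 120 = 120
  stock rod 3: 85 + 35 = 120
  stock rod 4: 80 + 70 = 150
This matches the lower bound, so 4 is optimal.

4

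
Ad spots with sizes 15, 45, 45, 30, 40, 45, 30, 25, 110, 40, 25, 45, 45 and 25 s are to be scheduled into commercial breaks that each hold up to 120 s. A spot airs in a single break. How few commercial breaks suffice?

5

Total = 110 + 45 + 45 + 45 + 45 + 45 + 40 + 40 + 30 + 30 + 25 + 25 + 25 + 15 = 565 s.
Lower bound: ⌈565/120⌉ = 5 commercial breaks.
A packing using 5 commercial breaks:
  break 1: 110 = 110
  break 2: 45 + 45 + 30 = 120
  break 3: 45 + 45 + 30 = 120
  break 4: 45 + 40 + 25 = 110
  break 5: 40 + 25 + 25 + 15 = 105
This matches the lower bound, so 5 is optimal.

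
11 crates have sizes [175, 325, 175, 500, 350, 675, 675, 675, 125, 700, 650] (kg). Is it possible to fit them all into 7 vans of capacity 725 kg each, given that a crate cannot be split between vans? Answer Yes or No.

Total = 5025 kg; ⌈5025/725⌉ = 7.
The bound of 7 does not rule out 7, but exhaustive search shows no assignment into 7 vans of capacity 725 kg exists — the minimum is 8.

No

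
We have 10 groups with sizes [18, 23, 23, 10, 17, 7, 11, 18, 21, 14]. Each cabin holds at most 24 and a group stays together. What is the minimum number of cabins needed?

8

Total = 23 + 23 + 21 + 18 + 18 + 17 + 14 + 11 + 10 + 7 = 162.
Lower bound: ⌈162/24⌉ = 7 cabins.
A packing using 8 cabins:
  cabin 1: 23 = 23
  cabin 2: 23 = 23
  cabin 3: 21 = 21
  cabin 4: 18 = 18
  cabin 5: 18 = 18
  cabin 6: 17 + 7 = 24
  cabin 7: 14 + 10 = 24
  cabin 8: 11 = 11
No arrangement into 7 cabins stays within capacity, so 8 is optimal.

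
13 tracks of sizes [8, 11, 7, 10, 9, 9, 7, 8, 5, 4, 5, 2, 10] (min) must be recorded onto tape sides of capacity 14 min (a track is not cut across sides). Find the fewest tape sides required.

Total = 11 + 10 + 10 + 9 + 9 + 8 + 8 + 7 + 7 + 5 + 5 + 4 + 2 = 95 min.
Lower bound: ⌈95/14⌉ = 7 tape sides.
A packing using 8 tape sides:
  side 1: 11 + 2 = 13
  side 2: 10 + 4 = 14
  side 3: 10 = 10
  side 4: 9 + 5 = 14
  side 5: 9 + 5 = 14
  side 6: 8 = 8
  side 7: 8 = 8
  side 8: 7 + 7 = 14
No arrangement into 7 tape sides stays within capacity, so 8 is optimal.

8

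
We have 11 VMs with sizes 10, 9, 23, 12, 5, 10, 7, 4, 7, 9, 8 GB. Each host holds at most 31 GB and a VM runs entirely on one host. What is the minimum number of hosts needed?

Total = 23 + 12 + 10 + 10 + 9 + 9 + 8 + 7 + 7 + 5 + 4 = 104 GB.
Lower bound: ⌈104/31⌉ = 4 hosts.
A packing using 4 hosts:
  host 1: 23 + 8 = 31
  host 2: 12 + 10 + 9 = 31
  host 3: 10 + 9 + 7 + 5 = 31
  host 4: 7 + 4 = 11
This matches the lower bound, so 4 is optimal.

4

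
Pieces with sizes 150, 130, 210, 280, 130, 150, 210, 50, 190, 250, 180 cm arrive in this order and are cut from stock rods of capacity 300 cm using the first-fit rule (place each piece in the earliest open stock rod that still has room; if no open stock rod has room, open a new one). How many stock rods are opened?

  150 → stock rod 1 (new)  [load 150/300]
  130 → stock rod 1  [load 280/300]
  210 → stock rod 2 (new)  [load 210/300]
  280 → stock rod 3 (new)  [load 280/300]
  130 → stock rod 4 (new)  [load 130/300]
  150 → stock rod 4  [load 280/300]
  210 → stock rod 5 (new)  [load 210/300]
  50 → stock rod 2  [load 260/300]
  190 → stock rod 6 (new)  [load 190/300]
  250 → stock rod 7 (new)  [load 250/300]
  180 → stock rod 8 (new)  [load 180/300]
8 stock rods opened.

8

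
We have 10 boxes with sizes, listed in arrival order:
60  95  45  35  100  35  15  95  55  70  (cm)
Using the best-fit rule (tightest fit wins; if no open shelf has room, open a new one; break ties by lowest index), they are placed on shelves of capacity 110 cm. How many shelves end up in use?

  60 → shelf 1 (new)  [load 60/110]
  95 → shelf 2 (new)  [load 95/110]
  45 → shelf 1  [load 105/110]
  35 → shelf 3 (new)  [load 35/110]
  100 → shelf 4 (new)  [load 100/110]
  35 → shelf 3  [load 70/110]
  15 → shelf 2  [load 110/110]
  95 → shelf 5 (new)  [load 95/110]
  55 → shelf 6 (new)  [load 55/110]
  70 → shelf 7 (new)  [load 70/110]
7 shelves opened.

7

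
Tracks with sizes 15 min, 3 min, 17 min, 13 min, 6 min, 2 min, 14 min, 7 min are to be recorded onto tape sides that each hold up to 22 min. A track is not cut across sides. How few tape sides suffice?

4

Total = 17 + 15 + 14 + 13 + 7 + 6 + 3 + 2 = 77 min.
Lower bound: ⌈77/22⌉ = 4 tape sides.
A packing using 4 tape sides:
  side 1: 17 + 3 + 2 = 22
  side 2: 15 + 7 = 22
  side 3: 14 + 6 = 20
  side 4: 13 = 13
This matches the lower bound, so 4 is optimal.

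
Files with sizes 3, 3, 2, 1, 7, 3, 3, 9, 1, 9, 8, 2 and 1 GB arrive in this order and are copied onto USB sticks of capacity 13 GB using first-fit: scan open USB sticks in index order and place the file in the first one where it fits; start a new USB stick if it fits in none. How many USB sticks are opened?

  3 → USB stick 1 (new)  [load 3/13]
  3 → USB stick 1  [load 6/13]
  2 → USB stick 1  [load 8/13]
  1 → USB stick 1  [load 9/13]
  7 → USB stick 2 (new)  [load 7/13]
  3 → USB stick 1  [load 12/13]
  3 → USB stick 2  [load 10/13]
  9 → USB stick 3 (new)  [load 9/13]
  1 → USB stick 1  [load 13/13]
  9 → USB stick 4 (new)  [load 9/13]
  8 → USB stick 5 (new)  [load 8/13]
  2 → USB stick 2  [load 12/13]
  1 → USB stick 2  [load 13/13]
5 USB sticks opened.

5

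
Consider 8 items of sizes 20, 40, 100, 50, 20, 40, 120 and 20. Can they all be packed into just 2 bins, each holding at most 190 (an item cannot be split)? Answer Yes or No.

Total = 410; ⌈410/190⌉ = 3.
At least 3 bins are required, but only 2 are allowed.

No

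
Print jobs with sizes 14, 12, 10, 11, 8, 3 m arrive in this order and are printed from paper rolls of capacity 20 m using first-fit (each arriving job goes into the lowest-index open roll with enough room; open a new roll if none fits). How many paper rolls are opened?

  14 → roll 1 (new)  [load 14/20]
  12 → roll 2 (new)  [load 12/20]
  10 → roll 3 (new)  [load 10/20]
  11 → roll 4 (new)  [load 11/20]
  8 → roll 2  [load 20/20]
  3 → roll 1  [load 17/20]
4 paper rolls opened.

4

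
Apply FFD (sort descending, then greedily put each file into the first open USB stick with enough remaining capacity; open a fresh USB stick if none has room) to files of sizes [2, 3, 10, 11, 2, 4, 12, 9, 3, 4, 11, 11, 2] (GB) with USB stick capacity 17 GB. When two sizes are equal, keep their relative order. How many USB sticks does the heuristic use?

Sorted descending: 12, 11, 11, 11, 10, 9, 4, 4, 3, 3, 2, 2, 2.
  12 → USB stick 1 (new)  [load 12/17]
  11 → USB stick 2 (new)  [load 11/17]
  11 → USB stick 3 (new)  [load 11/17]
  11 → USB stick 4 (new)  [load 11/17]
  10 → USB stick 5 (new)  [load 10/17]
  9 → USB stick 6 (new)  [load 9/17]
  4 → USB stick 1  [load 16/17]
  4 → USB stick 2  [load 15/17]
  3 → USB stick 3  [load 14/17]
  3 → USB stick 3  [load 17/17]
  2 → USB stick 2  [load 17/17]
  2 → USB stick 4  [load 13/17]
  2 → USB stick 4  [load 15/17]
6 USB sticks opened.

6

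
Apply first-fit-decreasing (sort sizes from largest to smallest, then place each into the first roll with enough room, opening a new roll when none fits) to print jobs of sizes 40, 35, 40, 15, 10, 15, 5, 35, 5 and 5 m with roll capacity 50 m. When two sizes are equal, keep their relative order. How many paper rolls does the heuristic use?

5

Sorted descending: 40, 40, 35, 35, 15, 15, 10, 5, 5, 5.
  40 → roll 1 (new)  [load 40/50]
  40 → roll 2 (new)  [load 40/50]
  35 → roll 3 (new)  [load 35/50]
  35 → roll 4 (new)  [load 35/50]
  15 → roll 3  [load 50/50]
  15 → roll 4  [load 50/50]
  10 → roll 1  [load 50/50]
  5 → roll 2  [load 45/50]
  5 → roll 2  [load 50/50]
  5 → roll 5 (new)  [load 5/50]
5 paper rolls opened.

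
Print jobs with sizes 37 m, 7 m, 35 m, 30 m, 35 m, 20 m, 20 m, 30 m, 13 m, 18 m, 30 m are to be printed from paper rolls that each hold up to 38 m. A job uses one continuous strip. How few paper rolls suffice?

Total = 37 + 35 + 35 + 30 + 30 + 30 + 20 + 20 + 18 + 13 + 7 = 275 m.
Lower bound: ⌈275/38⌉ = 8 paper rolls.
A packing using 8 paper rolls:
  roll 1: 37 = 37
  roll 2: 35 = 35
  roll 3: 35 = 35
  roll 4: 30 + 7 = 37
  roll 5: 30 = 30
  roll 6: 30 = 30
  roll 7: 20 + 18 = 38
  roll 8: 20 + 13 = 33
This matches the lower bound, so 8 is optimal.

8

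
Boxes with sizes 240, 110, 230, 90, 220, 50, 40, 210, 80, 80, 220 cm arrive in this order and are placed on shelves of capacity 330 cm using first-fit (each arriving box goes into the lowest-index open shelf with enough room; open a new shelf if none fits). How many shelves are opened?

5

  240 → shelf 1 (new)  [load 240/330]
  110 → shelf 2 (new)  [load 110/330]
  230 → shelf 3 (new)  [load 230/330]
  90 → shelf 1  [load 330/330]
  220 → shelf 2  [load 330/330]
  50 → shelf 3  [load 280/330]
  40 → shelf 3  [load 320/330]
  210 → shelf 4 (new)  [load 210/330]
  80 → shelf 4  [load 290/330]
  80 → shelf 5 (new)  [load 80/330]
  220 → shelf 5  [load 300/330]
5 shelves opened.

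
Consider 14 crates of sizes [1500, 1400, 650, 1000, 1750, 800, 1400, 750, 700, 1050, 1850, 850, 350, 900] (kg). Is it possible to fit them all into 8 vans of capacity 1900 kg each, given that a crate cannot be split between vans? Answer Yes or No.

Total = 14950 kg; ⌈14950/1900⌉ = 8.
The bound of 8 does not rule out 8, but exhaustive search shows no assignment into 8 vans of capacity 1900 kg exists — the minimum is 9.

No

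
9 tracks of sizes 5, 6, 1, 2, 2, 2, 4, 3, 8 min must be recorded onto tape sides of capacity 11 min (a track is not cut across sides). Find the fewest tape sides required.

Total = 8 + 6 + 5 + 4 + 3 + 2 + 2 + 2 + 1 = 33 min.
Lower bound: ⌈33/11⌉ = 3 tape sides.
A packing using 3 tape sides:
  side 1: 8 + 3 = 11
  side 2: 6 + 5 = 11
  side 3: 4 + 2 + 2 + 2 + 1 = 11
This matches the lower bound, so 3 is optimal.

3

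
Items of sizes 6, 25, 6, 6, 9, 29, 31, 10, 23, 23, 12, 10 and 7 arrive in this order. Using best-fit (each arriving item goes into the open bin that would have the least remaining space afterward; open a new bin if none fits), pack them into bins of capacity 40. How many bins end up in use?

6

  6 → bin 1 (new)  [load 6/40]
  25 → bin 1  [load 31/40]
  6 → bin 1  [load 37/40]
  6 → bin 2 (new)  [load 6/40]
  9 → bin 2  [load 15/40]
  29 → bin 3 (new)  [load 29/40]
  31 → bin 4 (new)  [load 31/40]
  10 → bin 3  [load 39/40]
  23 → bin 2  [load 38/40]
  23 → bin 5 (new)  [load 23/40]
  12 → bin 5  [load 35/40]
  10 → bin 6 (new)  [load 10/40]
  7 → bin 4  [load 38/40]
6 bins opened.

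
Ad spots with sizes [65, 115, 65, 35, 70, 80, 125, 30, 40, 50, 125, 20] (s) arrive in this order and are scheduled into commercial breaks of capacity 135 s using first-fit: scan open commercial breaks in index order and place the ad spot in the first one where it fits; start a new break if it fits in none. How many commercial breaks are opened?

  65 → break 1 (new)  [load 65/135]
  115 → break 2 (new)  [load 115/135]
  65 → break 1  [load 130/135]
  35 → break 3 (new)  [load 35/135]
  70 → break 3  [load 105/135]
  80 → break 4 (new)  [load 80/135]
  125 → break 5 (new)  [load 125/135]
  30 → break 3  [load 135/135]
  40 → break 4  [load 120/135]
  50 → break 6 (new)  [load 50/135]
  125 → break 7 (new)  [load 125/135]
  20 → break 2  [load 135/135]
7 commercial breaks opened.

7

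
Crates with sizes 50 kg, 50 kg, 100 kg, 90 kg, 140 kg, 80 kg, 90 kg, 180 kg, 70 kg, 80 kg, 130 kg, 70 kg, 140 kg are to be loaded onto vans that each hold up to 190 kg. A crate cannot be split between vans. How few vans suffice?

8

Total = 180 + 140 + 140 + 130 + 100 + 90 + 90 + 80 + 80 + 70 + 70 + 50 + 50 = 1270 kg.
Lower bound: ⌈1270/190⌉ = 7 vans.
A packing using 8 vans:
  van 1: 180 = 180
  van 2: 140 + 50 = 190
  van 3: 140 + 50 = 190
  van 4: 130 = 130
  van 5: 100 + 90 = 190
  van 6: 90 + 80 = 170
  van 7: 80 + 70 = 150
  van 8: 70 = 70
No arrangement into 7 vans stays within capacity, so 8 is optimal.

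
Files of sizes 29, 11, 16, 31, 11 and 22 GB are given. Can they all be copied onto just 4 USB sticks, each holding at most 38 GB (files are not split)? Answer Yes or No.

Yes

A valid assignment using 4 USB sticks:
  USB stick 1: 31 = 31
  USB stick 2: 29 = 29
  USB stick 3: 22 + 16 = 38
  USB stick 4: 11 + 11 = 22
Every load is within 38 GB, so 4 USB sticks suffice.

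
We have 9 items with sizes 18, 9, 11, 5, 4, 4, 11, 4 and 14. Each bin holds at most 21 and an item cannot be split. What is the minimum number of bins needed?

5

Total = 18 + 14 + 11 + 11 + 9 + 5 + 4 + 4 + 4 = 80.
Lower bound: ⌈80/21⌉ = 4 bins.
A packing using 5 bins:
  bin 1: 18 = 18
  bin 2: 14 + 5 = 19
  bin 3: 11 + 9 = 20
  bin 4: 11 + 4 + 4 = 19
  bin 5: 4 = 4
No arrangement into 4 bins stays within capacity, so 5 is optimal.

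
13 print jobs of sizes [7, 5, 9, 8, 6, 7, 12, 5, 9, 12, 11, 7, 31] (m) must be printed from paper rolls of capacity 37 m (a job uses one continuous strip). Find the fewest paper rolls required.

Total = 31 + 12 + 12 + 11 + 9 + 9 + 8 + 7 + 7 + 7 + 6 + 5 + 5 = 129 m.
Lower bound: ⌈129/37⌉ = 4 paper rolls.
A packing using 4 paper rolls:
  roll 1: 31 + 6 = 37
  roll 2: 12 + 12 + 11 = 35
  roll 3: 9 + 9 + 8 + 7 = 33
  roll 4: 7 + 7 + 5 + 5 = 24
This matches the lower bound, so 4 is optimal.

4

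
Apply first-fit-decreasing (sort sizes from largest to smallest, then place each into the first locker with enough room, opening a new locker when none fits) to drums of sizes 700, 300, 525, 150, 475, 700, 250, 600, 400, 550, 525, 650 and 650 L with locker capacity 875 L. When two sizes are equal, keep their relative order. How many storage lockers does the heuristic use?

9

Sorted descending: 700, 700, 650, 650, 600, 550, 525, 525, 475, 400, 300, 250, 150.
  700 → locker 1 (new)  [load 700/875]
  700 → locker 2 (new)  [load 700/875]
  650 → locker 3 (new)  [load 650/875]
  650 → locker 4 (new)  [load 650/875]
  600 → locker 5 (new)  [load 600/875]
  550 → locker 6 (new)  [load 550/875]
  525 → locker 7 (new)  [load 525/875]
  525 → locker 8 (new)  [load 525/875]
  475 → locker 9 (new)  [load 475/875]
  400 → locker 9  [load 875/875]
  300 → locker 6  [load 850/875]
  250 → locker 5  [load 850/875]
  150 → locker 1  [load 850/875]
9 storage lockers opened.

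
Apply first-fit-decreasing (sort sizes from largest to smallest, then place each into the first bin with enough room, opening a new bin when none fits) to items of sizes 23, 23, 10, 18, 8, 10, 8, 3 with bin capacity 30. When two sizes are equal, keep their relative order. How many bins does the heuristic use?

4

Sorted descending: 23, 23, 18, 10, 10, 8, 8, 3.
  23 → bin 1 (new)  [load 23/30]
  23 → bin 2 (new)  [load 23/30]
  18 → bin 3 (new)  [load 18/30]
  10 → bin 3  [load 28/30]
  10 → bin 4 (new)  [load 10/30]
  8 → bin 4  [load 18/30]
  8 → bin 4  [load 26/30]
  3 → bin 1  [load 26/30]
4 bins opened.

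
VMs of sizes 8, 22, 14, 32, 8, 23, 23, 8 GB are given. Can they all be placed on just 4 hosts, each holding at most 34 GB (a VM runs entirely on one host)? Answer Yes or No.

Total = 138 GB; ⌈138/34⌉ = 5.
At least 5 hosts are required, but only 4 are allowed.

No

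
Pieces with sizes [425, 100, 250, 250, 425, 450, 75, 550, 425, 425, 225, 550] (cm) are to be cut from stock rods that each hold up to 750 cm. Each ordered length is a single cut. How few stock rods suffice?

Total = 550 + 550 + 450 + 425 + 425 + 425 + 425 + 250 + 250 + 225 + 100 + 75 = 4150 cm.
Lower bound: ⌈4150/750⌉ = 6 stock rods.
Also, 7 pieces each exceed 375 cm, and no two of those can share a stock rod, so at least 7 stock rods are needed.
A packing using 7 stock rods:
  stock rod 1: 550 + 100 + 75 = 725
  stock rod 2: 550 = 550
  stock rod 3: 450 + 250 = 700
  stock rod 4: 425 + 250 = 675
  stock rod 5: 425 + 225 = 650
  stock rod 6: 425 = 425
  stock rod 7: 425 = 425
This matches the lower bound, so 7 is optimal.

7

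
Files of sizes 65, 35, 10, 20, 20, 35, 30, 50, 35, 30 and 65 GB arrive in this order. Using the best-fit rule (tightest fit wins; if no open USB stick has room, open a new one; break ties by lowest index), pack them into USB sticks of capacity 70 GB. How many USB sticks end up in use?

7

  65 → USB stick 1 (new)  [load 65/70]
  35 → USB stick 2 (new)  [load 35/70]
  10 → USB stick 2  [load 45/70]
  20 → USB stick 2  [load 65/70]
  20 → USB stick 3 (new)  [load 20/70]
  35 → USB stick 3  [load 55/70]
  30 → USB stick 4 (new)  [load 30/70]
  50 → USB stick 5 (new)  [load 50/70]
  35 → USB stick 4  [load 65/70]
  30 → USB stick 6 (new)  [load 30/70]
  65 → USB stick 7 (new)  [load 65/70]
7 USB sticks opened.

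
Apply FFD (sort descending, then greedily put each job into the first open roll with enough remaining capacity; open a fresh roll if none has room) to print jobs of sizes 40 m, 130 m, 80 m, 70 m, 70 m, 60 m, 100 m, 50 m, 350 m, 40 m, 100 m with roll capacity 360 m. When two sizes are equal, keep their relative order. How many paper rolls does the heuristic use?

4

Sorted descending: 350, 130, 100, 100, 80, 70, 70, 60, 50, 40, 40.
  350 → roll 1 (new)  [load 350/360]
  130 → roll 2 (new)  [load 130/360]
  100 → roll 2  [load 230/360]
  100 → roll 2  [load 330/360]
  80 → roll 3 (new)  [load 80/360]
  70 → roll 3  [load 150/360]
  70 → roll 3  [load 220/360]
  60 → roll 3  [load 280/360]
  50 → roll 3  [load 330/360]
  40 → roll 4 (new)  [load 40/360]
  40 → roll 4  [load 80/360]
4 paper rolls opened.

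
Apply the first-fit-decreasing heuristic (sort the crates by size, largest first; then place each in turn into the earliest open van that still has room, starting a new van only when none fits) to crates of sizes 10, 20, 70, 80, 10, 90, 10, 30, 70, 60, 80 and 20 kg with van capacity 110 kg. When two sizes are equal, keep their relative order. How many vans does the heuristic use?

Sorted descending: 90, 80, 80, 70, 70, 60, 30, 20, 20, 10, 10, 10.
  90 → van 1 (new)  [load 90/110]
  80 → van 2 (new)  [load 80/110]
  80 → van 3 (new)  [load 80/110]
  70 → van 4 (new)  [load 70/110]
  70 → van 5 (new)  [load 70/110]
  60 → van 6 (new)  [load 60/110]
  30 → van 2  [load 110/110]
  20 → van 1  [load 110/110]
  20 → van 3  [load 100/110]
  10 → van 3  [load 110/110]
  10 → van 4  [load 80/110]
  10 → van 4  [load 90/110]
6 vans opened.

6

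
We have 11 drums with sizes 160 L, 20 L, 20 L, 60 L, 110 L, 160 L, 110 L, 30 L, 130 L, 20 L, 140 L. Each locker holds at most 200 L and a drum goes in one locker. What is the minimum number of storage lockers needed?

6

Total = 160 + 160 + 140 + 130 + 110 + 110 + 60 + 30 + 20 + 20 + 20 = 960 L.
Lower bound: ⌈960/200⌉ = 5 storage lockers.
Also, 6 drums each exceed 100 L, and no two of those can share a locker, so at least 6 storage lockers are needed.
A packing using 6 storage lockers:
  locker 1: 160 + 30 = 190
  locker 2: 160 + 20 + 20 = 200
  locker 3: 140 + 60 = 200
  locker 4: 130 + 20 = 150
  locker 5: 110 = 110
  locker 6: 110 = 110
This matches the lower bound, so 6 is optimal.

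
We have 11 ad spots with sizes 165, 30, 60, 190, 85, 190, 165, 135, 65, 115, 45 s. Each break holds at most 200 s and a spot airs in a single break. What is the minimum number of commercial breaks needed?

Total = 190 + 190 + 165 + 165 + 135 + 115 + 85 + 65 + 60 + 45 + 30 = 1245 s.
Lower bound: ⌈1245/200⌉ = 7 commercial breaks.
A packing using 7 commercial breaks:
  break 1: 190 = 190
  break 2: 190 = 190
  break 3: 165 + 30 = 195
  break 4: 165 = 165
  break 5: 135 + 65 = 200
  break 6: 115 + 85 = 200
  break 7: 60 + 45 = 105
This matches the lower bound, so 7 is optimal.

7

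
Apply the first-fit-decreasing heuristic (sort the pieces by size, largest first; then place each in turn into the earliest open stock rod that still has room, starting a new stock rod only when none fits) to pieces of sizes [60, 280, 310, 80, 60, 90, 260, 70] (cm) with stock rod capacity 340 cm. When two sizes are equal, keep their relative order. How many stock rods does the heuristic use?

Sorted descending: 310, 280, 260, 90, 80, 70, 60, 60.
  310 → stock rod 1 (new)  [load 310/340]
  280 → stock rod 2 (new)  [load 280/340]
  260 → stock rod 3 (new)  [load 260/340]
  90 → stock rod 4 (new)  [load 90/340]
  80 → stock rod 3  [load 340/340]
  70 → stock rod 4  [load 160/340]
  60 → stock rod 2  [load 340/340]
  60 → stock rod 4  [load 220/340]
4 stock rods opened.

4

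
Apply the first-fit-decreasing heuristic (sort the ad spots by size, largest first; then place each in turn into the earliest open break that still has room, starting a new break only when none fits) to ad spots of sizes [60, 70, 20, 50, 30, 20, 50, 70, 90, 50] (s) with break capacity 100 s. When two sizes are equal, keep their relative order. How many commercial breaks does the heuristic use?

6

Sorted descending: 90, 70, 70, 60, 50, 50, 50, 30, 20, 20.
  90 → break 1 (new)  [load 90/100]
  70 → break 2 (new)  [load 70/100]
  70 → break 3 (new)  [load 70/100]
  60 → break 4 (new)  [load 60/100]
  50 → break 5 (new)  [load 50/100]
  50 → break 5  [load 100/100]
  50 → break 6 (new)  [load 50/100]
  30 → break 2  [load 100/100]
  20 → break 3  [load 90/100]
  20 → break 4  [load 80/100]
6 commercial breaks opened.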